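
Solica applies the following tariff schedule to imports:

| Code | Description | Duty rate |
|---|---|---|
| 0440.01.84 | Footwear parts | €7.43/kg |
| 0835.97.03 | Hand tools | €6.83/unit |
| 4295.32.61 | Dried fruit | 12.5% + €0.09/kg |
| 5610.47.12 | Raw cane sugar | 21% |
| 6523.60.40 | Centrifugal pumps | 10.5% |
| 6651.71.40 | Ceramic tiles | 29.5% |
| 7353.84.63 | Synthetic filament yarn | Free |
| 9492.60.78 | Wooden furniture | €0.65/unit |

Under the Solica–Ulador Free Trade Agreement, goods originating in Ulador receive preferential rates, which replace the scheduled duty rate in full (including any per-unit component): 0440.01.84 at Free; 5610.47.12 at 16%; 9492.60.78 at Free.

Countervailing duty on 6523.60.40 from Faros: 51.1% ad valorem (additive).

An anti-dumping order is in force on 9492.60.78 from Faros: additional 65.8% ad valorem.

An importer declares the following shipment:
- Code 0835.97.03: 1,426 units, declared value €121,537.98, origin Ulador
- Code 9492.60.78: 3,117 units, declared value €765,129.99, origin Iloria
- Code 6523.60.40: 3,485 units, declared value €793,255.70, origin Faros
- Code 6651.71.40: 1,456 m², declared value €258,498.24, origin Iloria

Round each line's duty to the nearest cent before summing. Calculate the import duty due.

€576,668.12

Line 1 (0835.97.03, Ulador, 1,426 units, €121,537.98):
Base rate for 0835.97.03 is €6.83/unit.
Origin Ulador is the FTA partner but 0835.97.03 is not on the preference list; base rate stands.
Duty = 1,426 × €6.83 = €9,739.58.
Line 2 (9492.60.78, Iloria, 3,117 units, €765,129.99):
Base rate for 9492.60.78 is €0.65/unit.
9492.60.78 has an FTA preferential rate, but origin Iloria is not Ulador; base rate stands.
The additional-duty order on 9492.60.78 targets Faros, not Iloria; it does not apply.
Duty = 3,117 × €0.65 = €2,026.05.
Line 3 (6523.60.40, Faros, 3,485 units, €793,255.70):
Base rate for 6523.60.40 is 10.5%.
Additional duty on 6523.60.40 from Faros: +51.1%. Applied ad valorem rate: 10.5% + 51.1% = 61.6%.
Duty = €793,255.70 × 61.6% = €488,645.51.
Line 4 (6651.71.40, Iloria, 1,456 m², €258,498.24):
Base rate for 6651.71.40 is 29.5%.
Duty = €258,498.24 × 29.5% = €76,256.98.
Total = €9,739.58 + €2,026.05 + €488,645.51 + €76,256.98 = €576,668.12.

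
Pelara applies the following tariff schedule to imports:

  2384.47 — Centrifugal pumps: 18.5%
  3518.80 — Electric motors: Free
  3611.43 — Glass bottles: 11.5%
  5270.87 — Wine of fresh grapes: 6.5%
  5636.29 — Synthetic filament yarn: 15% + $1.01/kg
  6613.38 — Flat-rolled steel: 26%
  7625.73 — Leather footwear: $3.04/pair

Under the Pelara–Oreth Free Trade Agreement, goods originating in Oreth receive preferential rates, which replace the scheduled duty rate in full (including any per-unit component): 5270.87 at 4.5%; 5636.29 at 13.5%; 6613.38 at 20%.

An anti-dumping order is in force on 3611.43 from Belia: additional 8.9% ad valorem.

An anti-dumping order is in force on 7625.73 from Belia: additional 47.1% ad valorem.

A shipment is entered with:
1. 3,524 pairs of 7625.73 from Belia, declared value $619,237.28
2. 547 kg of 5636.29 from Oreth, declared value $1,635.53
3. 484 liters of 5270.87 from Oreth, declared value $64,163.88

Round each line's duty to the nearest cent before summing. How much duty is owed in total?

$305,481.89

Line 1 (7625.73, Belia, 3,524 pairs, $619,237.28):
Base rate for 7625.73 is $3.04/pair.
Additional duty on 7625.73 from Belia: +47.1% ad valorem. Applied ad valorem rate = 47.1%.
Duty = $619,237.28 × 47.1% + 3,524 × $3.04 = $302,373.72.
Line 2 (5636.29, Oreth, 547 kg, $1,635.53):
Base rate for 5636.29 is 15% + $1.01/kg.
Origin Oreth qualifies under the Pelara–Oreth agreement and 5636.29 is covered: preferential rate 13.5% applies instead.
Duty = $1,635.53 × 13.5% = $220.80.
Line 3 (5270.87, Oreth, 484 liters, $64,163.88):
Base rate for 5270.87 is 6.5%.
Origin Oreth qualifies under the Pelara–Oreth agreement and 5270.87 is covered: preferential rate 4.5% applies instead.
Duty = $64,163.88 × 4.5% = $2,887.37.
Total = $302,373.72 + $220.80 + $2,887.37 = $305,481.89.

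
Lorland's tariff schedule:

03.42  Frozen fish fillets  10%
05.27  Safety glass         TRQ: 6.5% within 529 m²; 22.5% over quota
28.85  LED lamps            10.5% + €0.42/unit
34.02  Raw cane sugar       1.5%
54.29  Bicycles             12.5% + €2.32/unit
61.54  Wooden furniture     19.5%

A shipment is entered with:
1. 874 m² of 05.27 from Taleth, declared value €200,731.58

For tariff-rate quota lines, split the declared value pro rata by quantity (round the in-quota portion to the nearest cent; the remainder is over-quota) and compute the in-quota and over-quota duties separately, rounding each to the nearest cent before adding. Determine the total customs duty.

€25,725.33

Line 1 (05.27, Taleth, 874 m², €200,731.58):
Code 05.27 is under a tariff-rate quota (threshold 529 m²). In-quota: 529 m² at 6.5%; over-quota: 345 m² at 22.5%.
Pro-rata value split: in-quota = €200,731.58 × 529/874 = €121,495.43; over-quota = €200,731.58 − €121,495.43 = €79,236.15.
In-quota duty = €121,495.43 × 6.5% = €7,897.20. Over-quota duty = €79,236.15 × 22.5% = €17,828.13.
Line duty = €7,897.20 + €17,828.13 = €25,725.33.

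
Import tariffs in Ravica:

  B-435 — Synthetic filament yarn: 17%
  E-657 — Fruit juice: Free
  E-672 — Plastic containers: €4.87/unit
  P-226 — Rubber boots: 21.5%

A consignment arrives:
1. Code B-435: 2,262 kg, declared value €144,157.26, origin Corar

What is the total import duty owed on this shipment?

€24,506.73

Line 1 (B-435, Corar, 2,262 kg, €144,157.26):
Base rate for B-435 is 17%.
Duty = €144,157.26 × 17% = €24,506.73.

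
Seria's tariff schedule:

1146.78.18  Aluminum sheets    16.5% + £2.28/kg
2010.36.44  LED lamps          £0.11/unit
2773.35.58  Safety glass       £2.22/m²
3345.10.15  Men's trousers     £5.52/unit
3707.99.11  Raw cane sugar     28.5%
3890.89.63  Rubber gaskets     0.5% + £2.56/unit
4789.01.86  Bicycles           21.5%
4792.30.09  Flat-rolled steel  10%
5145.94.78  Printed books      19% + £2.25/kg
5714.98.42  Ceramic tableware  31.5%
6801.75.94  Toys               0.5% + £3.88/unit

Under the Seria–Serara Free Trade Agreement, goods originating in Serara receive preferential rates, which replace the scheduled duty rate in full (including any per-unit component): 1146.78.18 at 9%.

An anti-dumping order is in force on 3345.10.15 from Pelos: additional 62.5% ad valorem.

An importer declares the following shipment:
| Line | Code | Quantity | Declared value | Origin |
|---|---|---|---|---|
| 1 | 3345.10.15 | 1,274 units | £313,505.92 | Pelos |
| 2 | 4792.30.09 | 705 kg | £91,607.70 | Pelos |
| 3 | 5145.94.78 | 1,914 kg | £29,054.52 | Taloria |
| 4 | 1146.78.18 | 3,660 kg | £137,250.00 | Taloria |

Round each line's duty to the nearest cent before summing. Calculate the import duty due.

£252,952.36

Line 1 (3345.10.15, Pelos, 1,274 units, £313,505.92):
Base rate for 3345.10.15 is £5.52/unit.
Additional duty on 3345.10.15 from Pelos: +62.5% ad valorem. Applied ad valorem rate = 62.5%.
Duty = £313,505.92 × 62.5% + 1,274 × £5.52 = £202,973.68.
Line 2 (4792.30.09, Pelos, 705 kg, £91,607.70):
Base rate for 4792.30.09 is 10%.
Duty = £91,607.70 × 10% = £9,160.77.
Line 3 (5145.94.78, Taloria, 1,914 kg, £29,054.52):
Base rate for 5145.94.78 is 19% + £2.25/kg.
Duty = £29,054.52 × 19% + 1,914 × £2.25 = £9,826.86.
Line 4 (1146.78.18, Taloria, 3,660 kg, £137,250.00):
Base rate for 1146.78.18 is 16.5% + £2.28/kg.
1146.78.18 has an FTA preferential rate, but origin Taloria is not Serara; base rate stands.
Duty = £137,250.00 × 16.5% + 3,660 × £2.28 = £30,991.05.
Total = £202,973.68 + £9,160.77 + £9,826.86 + £30,991.05 = £252,952.36.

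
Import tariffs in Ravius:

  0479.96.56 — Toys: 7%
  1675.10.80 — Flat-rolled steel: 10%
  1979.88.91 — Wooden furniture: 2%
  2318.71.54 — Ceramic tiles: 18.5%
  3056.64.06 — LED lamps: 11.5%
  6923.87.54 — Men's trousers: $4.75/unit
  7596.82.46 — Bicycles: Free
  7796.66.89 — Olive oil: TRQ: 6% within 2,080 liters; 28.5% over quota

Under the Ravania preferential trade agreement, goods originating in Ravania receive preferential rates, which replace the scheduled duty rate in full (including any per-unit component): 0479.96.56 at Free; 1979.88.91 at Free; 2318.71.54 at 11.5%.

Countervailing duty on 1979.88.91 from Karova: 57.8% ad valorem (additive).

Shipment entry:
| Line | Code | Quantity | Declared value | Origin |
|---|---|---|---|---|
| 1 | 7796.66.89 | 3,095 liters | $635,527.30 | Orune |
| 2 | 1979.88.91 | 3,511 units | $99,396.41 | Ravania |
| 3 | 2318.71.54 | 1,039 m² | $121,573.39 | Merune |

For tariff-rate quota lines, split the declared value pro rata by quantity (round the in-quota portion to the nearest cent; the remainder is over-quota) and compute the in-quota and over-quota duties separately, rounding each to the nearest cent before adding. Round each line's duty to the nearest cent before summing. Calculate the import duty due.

Line 1 (7796.66.89, Orune, 3,095 liters, $635,527.30):
Code 7796.66.89 is under a tariff-rate quota (threshold 2,080 liters). In-quota: 2,080 liters at 6%; over-quota: 1,015 liters at 28.5%.
Pro-rata value split: in-quota = $635,527.30 × 2,080/3,095 = $427,107.20; over-quota = $635,527.30 − $427,107.20 = $208,420.10.
In-quota duty = $427,107.20 × 6% = $25,626.43. Over-quota duty = $208,420.10 × 28.5% = $59,399.73.
Line duty = $25,626.43 + $59,399.73 = $85,026.16.
Line 2 (1979.88.91, Ravania, 3,511 units, $99,396.41):
Base rate for 1979.88.91 is 2%.
Origin Ravania qualifies under the Ravius–Ravania agreement and 1979.88.91 is covered: preferential rate Free applies instead.
The additional-duty order on 1979.88.91 targets Karova, not Ravania; it does not apply.
Duty = $99,396.41 × 0% = $0.00.
Line 3 (2318.71.54, Merune, 1,039 m², $121,573.39):
Base rate for 2318.71.54 is 18.5%.
2318.71.54 has an FTA preferential rate, but origin Merune is not Ravania; base rate stands.
Duty = $121,573.39 × 18.5% = $22,491.08.
Total = $85,026.16 + $0.00 + $22,491.08 = $107,517.24.

$107,517.24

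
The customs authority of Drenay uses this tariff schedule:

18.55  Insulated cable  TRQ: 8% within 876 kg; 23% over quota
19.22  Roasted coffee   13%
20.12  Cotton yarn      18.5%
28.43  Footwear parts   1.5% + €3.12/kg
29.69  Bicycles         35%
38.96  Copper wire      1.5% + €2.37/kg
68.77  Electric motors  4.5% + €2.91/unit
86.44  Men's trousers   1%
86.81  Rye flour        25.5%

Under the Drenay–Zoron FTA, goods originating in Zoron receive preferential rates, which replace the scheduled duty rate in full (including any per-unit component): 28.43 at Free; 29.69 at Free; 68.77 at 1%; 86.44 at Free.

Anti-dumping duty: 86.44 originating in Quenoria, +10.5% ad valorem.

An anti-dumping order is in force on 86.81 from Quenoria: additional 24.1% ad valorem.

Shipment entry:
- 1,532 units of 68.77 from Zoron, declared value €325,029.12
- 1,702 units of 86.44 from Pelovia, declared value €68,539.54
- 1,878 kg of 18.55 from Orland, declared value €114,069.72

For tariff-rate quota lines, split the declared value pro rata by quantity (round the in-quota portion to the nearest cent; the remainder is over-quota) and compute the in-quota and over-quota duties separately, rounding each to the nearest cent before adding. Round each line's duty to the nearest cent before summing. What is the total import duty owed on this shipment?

€22,190.49

Line 1 (68.77, Zoron, 1,532 units, €325,029.12):
Base rate for 68.77 is 4.5% + €2.91/unit.
Origin Zoron qualifies under the Drenay–Zoron agreement and 68.77 is covered: preferential rate 1% applies instead.
Duty = €325,029.12 × 1% = €3,250.29.
Line 2 (86.44, Pelovia, 1,702 units, €68,539.54):
Base rate for 86.44 is 1%.
86.44 has an FTA preferential rate, but origin Pelovia is not Zoron; base rate stands.
The additional-duty order on 86.44 targets Quenoria, not Pelovia; it does not apply.
Duty = €68,539.54 × 1% = €685.40.
Line 3 (18.55, Orland, 1,878 kg, €114,069.72):
Code 18.55 is under a tariff-rate quota (threshold 876 kg). In-quota: 876 kg at 8%; over-quota: 1,002 kg at 23%.
Pro-rata value split: in-quota = €114,069.72 × 876/1,878 = €53,208.24; over-quota = €114,069.72 − €53,208.24 = €60,861.48.
In-quota duty = €53,208.24 × 8% = €4,256.66. Over-quota duty = €60,861.48 × 23% = €13,998.14.
Line duty = €4,256.66 + €13,998.14 = €18,254.80.
Total = €3,250.29 + €685.40 + €18,254.80 = €22,190.49.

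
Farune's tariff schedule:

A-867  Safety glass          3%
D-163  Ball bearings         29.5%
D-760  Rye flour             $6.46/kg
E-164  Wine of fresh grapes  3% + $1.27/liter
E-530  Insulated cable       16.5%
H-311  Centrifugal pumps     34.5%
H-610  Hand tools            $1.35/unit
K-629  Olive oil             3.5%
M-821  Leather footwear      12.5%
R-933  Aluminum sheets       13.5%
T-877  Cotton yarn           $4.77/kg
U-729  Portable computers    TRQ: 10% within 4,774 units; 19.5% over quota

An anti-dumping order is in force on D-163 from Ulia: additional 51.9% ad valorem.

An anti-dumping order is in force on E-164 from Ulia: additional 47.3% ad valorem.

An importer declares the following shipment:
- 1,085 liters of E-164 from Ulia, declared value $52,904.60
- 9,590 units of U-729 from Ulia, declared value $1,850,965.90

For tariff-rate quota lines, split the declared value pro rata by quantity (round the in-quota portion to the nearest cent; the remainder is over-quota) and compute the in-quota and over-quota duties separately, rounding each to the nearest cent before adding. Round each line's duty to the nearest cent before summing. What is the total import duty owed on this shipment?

Line 1 (E-164, Ulia, 1,085 liters, $52,904.60):
Base rate for E-164 is 3% + $1.27/liter.
Additional duty on E-164 from Ulia: +47.3%. Applied ad valorem rate: 3% + 47.3% = 50.3%.
Duty = $52,904.60 × 50.3% + 1,085 × $1.27 = $27,988.96.
Line 2 (U-729, Ulia, 9,590 units, $1,850,965.90):
Code U-729 is under a tariff-rate quota (threshold 4,774 units). In-quota: 4,774 units at 10%; over-quota: 4,816 units at 19.5%.
Pro-rata value split: in-quota = $1,850,965.90 × 4,774/9,590 = $921,429.74; over-quota = $1,850,965.90 − $921,429.74 = $929,536.16.
In-quota duty = $921,429.74 × 10% = $92,142.97. Over-quota duty = $929,536.16 × 19.5% = $181,259.55.
Line duty = $92,142.97 + $181,259.55 = $273,402.52.
Total = $27,988.96 + $273,402.52 = $301,391.48.

$301,391.48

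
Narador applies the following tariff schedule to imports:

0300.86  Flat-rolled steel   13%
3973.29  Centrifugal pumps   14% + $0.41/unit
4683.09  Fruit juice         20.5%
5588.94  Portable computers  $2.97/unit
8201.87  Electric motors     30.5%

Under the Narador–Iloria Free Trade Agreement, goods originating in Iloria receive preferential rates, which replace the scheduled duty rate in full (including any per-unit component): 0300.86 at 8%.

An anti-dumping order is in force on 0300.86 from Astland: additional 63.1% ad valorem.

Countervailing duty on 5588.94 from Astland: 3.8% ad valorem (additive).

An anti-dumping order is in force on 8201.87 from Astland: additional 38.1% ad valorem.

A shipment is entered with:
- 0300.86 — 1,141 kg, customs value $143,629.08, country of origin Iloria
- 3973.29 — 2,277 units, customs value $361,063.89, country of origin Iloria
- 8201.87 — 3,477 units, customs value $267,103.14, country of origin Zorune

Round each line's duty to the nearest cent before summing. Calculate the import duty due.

Line 1 (0300.86, Iloria, 1,141 kg, $143,629.08):
Base rate for 0300.86 is 13%.
Origin Iloria qualifies under the Narador–Iloria agreement and 0300.86 is covered: preferential rate 8% applies instead.
The additional-duty order on 0300.86 targets Astland, not Iloria; it does not apply.
Duty = $143,629.08 × 8% = $11,490.33.
Line 2 (3973.29, Iloria, 2,277 units, $361,063.89):
Base rate for 3973.29 is 14% + $0.41/unit.
Origin Iloria is the FTA partner but 3973.29 is not on the preference list; base rate stands.
Duty = $361,063.89 × 14% + 2,277 × $0.41 = $51,482.51.
Line 3 (8201.87, Zorune, 3,477 units, $267,103.14):
Base rate for 8201.87 is 30.5%.
The additional-duty order on 8201.87 targets Astland, not Zorune; it does not apply.
Duty = $267,103.14 × 30.5% = $81,466.46.
Total = $11,490.33 + $51,482.51 + $81,466.46 = $144,439.30.

$144,439.30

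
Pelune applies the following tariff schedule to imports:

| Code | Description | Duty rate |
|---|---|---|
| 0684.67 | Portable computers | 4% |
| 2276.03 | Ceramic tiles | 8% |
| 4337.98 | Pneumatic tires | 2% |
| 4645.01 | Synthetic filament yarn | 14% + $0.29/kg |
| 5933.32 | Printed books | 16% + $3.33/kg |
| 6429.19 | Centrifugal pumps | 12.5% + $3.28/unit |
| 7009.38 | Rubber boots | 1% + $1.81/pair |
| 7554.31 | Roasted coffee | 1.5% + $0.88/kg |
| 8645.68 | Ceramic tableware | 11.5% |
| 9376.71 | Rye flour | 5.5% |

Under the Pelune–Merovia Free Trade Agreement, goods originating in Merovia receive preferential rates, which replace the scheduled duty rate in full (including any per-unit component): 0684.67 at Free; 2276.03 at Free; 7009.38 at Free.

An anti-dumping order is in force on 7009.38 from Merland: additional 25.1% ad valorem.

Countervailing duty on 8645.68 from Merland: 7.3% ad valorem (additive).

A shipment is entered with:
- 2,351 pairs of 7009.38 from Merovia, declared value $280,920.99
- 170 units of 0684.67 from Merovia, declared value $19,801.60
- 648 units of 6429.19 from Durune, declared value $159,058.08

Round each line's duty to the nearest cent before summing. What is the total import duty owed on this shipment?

Line 1 (7009.38, Merovia, 2,351 pairs, $280,920.99):
Base rate for 7009.38 is 1% + $1.81/pair.
Origin Merovia qualifies under the Pelune–Merovia agreement and 7009.38 is covered: preferential rate Free applies instead.
The additional-duty order on 7009.38 targets Merland, not Merovia; it does not apply.
Duty = $280,920.99 × 0% = $0.00.
Line 2 (0684.67, Merovia, 170 units, $19,801.60):
Base rate for 0684.67 is 4%.
Origin Merovia qualifies under the Pelune–Merovia agreement and 0684.67 is covered: preferential rate Free applies instead.
Duty = $19,801.60 × 0% = $0.00.
Line 3 (6429.19, Durune, 648 units, $159,058.08):
Base rate for 6429.19 is 12.5% + $3.28/unit.
Duty = $159,058.08 × 12.5% + 648 × $3.28 = $22,007.70.
Total = $0.00 + $0.00 + $22,007.70 = $22,007.70.

$22,007.70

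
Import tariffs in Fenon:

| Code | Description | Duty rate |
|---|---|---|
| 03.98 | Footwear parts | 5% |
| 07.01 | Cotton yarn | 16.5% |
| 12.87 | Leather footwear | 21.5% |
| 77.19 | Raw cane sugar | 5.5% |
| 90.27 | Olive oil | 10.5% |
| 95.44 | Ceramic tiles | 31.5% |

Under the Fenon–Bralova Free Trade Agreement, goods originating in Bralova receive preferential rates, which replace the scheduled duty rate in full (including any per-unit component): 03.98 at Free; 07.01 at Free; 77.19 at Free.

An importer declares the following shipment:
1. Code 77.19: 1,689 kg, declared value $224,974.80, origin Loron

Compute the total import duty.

$12,373.61

Line 1 (77.19, Loron, 1,689 kg, $224,974.80):
Base rate for 77.19 is 5.5%.
77.19 has an FTA preferential rate, but origin Loron is not Bralova; base rate stands.
Duty = $224,974.80 × 5.5% = $12,373.61.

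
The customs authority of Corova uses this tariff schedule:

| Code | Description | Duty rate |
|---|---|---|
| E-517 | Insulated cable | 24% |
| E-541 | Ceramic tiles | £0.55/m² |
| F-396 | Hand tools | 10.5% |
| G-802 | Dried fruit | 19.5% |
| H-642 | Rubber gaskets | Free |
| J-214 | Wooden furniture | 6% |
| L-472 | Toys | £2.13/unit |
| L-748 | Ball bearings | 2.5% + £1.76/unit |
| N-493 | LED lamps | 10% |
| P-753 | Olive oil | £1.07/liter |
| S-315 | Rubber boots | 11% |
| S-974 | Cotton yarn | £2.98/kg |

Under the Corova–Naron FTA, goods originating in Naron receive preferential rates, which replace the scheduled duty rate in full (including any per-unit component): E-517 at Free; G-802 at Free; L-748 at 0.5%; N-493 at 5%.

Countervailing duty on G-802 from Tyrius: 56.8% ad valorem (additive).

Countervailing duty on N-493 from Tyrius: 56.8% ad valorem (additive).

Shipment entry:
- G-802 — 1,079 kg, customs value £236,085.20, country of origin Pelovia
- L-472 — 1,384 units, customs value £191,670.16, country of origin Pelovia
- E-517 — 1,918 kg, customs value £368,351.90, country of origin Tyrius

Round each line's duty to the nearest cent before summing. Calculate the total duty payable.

Line 1 (G-802, Pelovia, 1,079 kg, £236,085.20):
Base rate for G-802 is 19.5%.
G-802 has an FTA preferential rate, but origin Pelovia is not Naron; base rate stands.
The additional-duty order on G-802 targets Tyrius, not Pelovia; it does not apply.
Duty = £236,085.20 × 19.5% = £46,036.61.
Line 2 (L-472, Pelovia, 1,384 units, £191,670.16):
Base rate for L-472 is £2.13/unit.
Duty = 1,384 × £2.13 = £2,947.92.
Line 3 (E-517, Tyrius, 1,918 kg, £368,351.90):
Base rate for E-517 is 24%.
E-517 has an FTA preferential rate, but origin Tyrius is not Naron; base rate stands.
Duty = £368,351.90 × 24% = £88,404.46.
Total = £46,036.61 + £2,947.92 + £88,404.46 = £137,388.99.

£137,388.99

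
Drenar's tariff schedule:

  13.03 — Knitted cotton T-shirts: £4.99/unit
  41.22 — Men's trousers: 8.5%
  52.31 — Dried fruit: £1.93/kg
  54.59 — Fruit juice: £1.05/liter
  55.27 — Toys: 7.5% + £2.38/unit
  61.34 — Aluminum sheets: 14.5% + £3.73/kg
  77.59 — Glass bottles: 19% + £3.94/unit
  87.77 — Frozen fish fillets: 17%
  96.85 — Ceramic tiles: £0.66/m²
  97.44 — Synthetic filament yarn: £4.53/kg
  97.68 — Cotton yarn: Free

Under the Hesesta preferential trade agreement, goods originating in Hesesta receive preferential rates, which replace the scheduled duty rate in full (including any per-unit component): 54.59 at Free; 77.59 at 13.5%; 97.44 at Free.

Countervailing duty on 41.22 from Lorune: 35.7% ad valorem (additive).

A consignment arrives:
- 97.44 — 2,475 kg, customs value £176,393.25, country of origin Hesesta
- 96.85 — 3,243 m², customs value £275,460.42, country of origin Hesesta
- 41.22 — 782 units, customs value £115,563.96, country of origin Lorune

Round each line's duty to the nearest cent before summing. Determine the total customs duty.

Line 1 (97.44, Hesesta, 2,475 kg, £176,393.25):
Base rate for 97.44 is £4.53/kg.
Origin Hesesta qualifies under the Drenar–Hesesta agreement and 97.44 is covered: preferential rate Free applies instead.
Duty = £176,393.25 × 0% = £0.00.
Line 2 (96.85, Hesesta, 3,243 m², £275,460.42):
Base rate for 96.85 is £0.66/m².
Origin Hesesta is the FTA partner but 96.85 is not on the preference list; base rate stands.
Duty = 3,243 × £0.66 = £2,140.38.
Line 3 (41.22, Lorune, 782 units, £115,563.96):
Base rate for 41.22 is 8.5%.
Additional duty on 41.22 from Lorune: +35.7%. Applied ad valorem rate: 8.5% + 35.7% = 44.2%.
Duty = £115,563.96 × 44.2% = £51,079.27.
Total = £0.00 + £2,140.38 + £51,079.27 = £53,219.65.

£53,219.65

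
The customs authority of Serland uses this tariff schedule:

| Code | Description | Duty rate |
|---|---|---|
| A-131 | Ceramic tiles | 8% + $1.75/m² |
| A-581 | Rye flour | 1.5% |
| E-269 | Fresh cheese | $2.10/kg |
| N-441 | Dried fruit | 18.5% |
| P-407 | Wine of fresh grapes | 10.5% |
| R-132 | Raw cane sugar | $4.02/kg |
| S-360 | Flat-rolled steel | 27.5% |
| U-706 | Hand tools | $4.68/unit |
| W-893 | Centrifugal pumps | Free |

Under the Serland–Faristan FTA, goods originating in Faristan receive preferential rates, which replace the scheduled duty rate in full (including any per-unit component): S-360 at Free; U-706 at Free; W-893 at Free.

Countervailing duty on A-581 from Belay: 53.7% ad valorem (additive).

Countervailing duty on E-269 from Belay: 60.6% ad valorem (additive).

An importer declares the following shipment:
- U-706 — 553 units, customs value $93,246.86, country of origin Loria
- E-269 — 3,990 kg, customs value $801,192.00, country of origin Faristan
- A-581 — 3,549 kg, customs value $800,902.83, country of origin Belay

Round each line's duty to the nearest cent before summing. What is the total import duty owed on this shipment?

Line 1 (U-706, Loria, 553 units, $93,246.86):
Base rate for U-706 is $4.68/unit.
U-706 has an FTA preferential rate, but origin Loria is not Faristan; base rate stands.
Duty = 553 × $4.68 = $2,588.04.
Line 2 (E-269, Faristan, 3,990 kg, $801,192.00):
Base rate for E-269 is $2.10/kg.
Origin Faristan is the FTA partner but E-269 is not on the preference list; base rate stands.
The additional-duty order on E-269 targets Belay, not Faristan; it does not apply.
Duty = 3,990 × $2.10 = $8,379.00.
Line 3 (A-581, Belay, 3,549 kg, $800,902.83):
Base rate for A-581 is 1.5%.
Additional duty on A-581 from Belay: +53.7%. Applied ad valorem rate: 1.5% + 53.7% = 55.2%.
Duty = $800,902.83 × 55.2% = $442,098.36.
Total = $2,588.04 + $8,379.00 + $442,098.36 = $453,065.40.

$453,065.40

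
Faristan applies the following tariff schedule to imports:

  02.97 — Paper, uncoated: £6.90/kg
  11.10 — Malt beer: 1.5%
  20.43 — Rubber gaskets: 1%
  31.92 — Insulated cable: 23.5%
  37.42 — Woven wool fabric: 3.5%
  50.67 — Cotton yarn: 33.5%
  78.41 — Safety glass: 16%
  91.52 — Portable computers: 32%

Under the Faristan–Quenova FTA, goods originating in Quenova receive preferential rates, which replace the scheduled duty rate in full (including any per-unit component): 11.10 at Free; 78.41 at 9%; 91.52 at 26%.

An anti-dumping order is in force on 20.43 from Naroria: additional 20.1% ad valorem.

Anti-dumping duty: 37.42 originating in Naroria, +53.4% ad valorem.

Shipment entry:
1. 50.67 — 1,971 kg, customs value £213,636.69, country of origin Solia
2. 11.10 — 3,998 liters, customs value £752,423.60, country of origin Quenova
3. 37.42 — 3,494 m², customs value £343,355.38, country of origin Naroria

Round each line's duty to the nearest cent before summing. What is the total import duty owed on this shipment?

Line 1 (50.67, Solia, 1,971 kg, £213,636.69):
Base rate for 50.67 is 33.5%.
Duty = £213,636.69 × 33.5% = £71,568.29.
Line 2 (11.10, Quenova, 3,998 liters, £752,423.60):
Base rate for 11.10 is 1.5%.
Origin Quenova qualifies under the Faristan–Quenova agreement and 11.10 is covered: preferential rate Free applies instead.
Duty = £752,423.60 × 0% = £0.00.
Line 3 (37.42, Naroria, 3,494 m², £343,355.38):
Base rate for 37.42 is 3.5%.
Additional duty on 37.42 from Naroria: +53.4%. Applied ad valorem rate: 3.5% + 53.4% = 56.9%.
Duty = £343,355.38 × 56.9% = £195,369.21.
Total = £71,568.29 + £0.00 + £195,369.21 = £266,937.50.

£266,937.50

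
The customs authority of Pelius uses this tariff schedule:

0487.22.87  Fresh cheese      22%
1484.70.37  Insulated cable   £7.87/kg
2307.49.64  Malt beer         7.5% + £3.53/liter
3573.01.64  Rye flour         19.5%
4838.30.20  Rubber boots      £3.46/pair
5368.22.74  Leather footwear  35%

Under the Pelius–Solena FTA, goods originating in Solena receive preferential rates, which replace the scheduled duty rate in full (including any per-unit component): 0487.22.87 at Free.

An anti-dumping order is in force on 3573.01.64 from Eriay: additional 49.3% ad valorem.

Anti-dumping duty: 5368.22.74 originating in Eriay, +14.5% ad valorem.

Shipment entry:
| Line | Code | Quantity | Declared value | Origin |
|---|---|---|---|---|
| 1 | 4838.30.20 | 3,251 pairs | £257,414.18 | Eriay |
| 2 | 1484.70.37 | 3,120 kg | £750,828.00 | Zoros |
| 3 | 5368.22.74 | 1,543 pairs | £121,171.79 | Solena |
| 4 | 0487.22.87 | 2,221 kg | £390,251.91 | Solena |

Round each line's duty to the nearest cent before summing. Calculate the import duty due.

£78,212.99

Line 1 (4838.30.20, Eriay, 3,251 pairs, £257,414.18):
Base rate for 4838.30.20 is £3.46/pair.
Duty = 3,251 × £3.46 = £11,248.46.
Line 2 (1484.70.37, Zoros, 3,120 kg, £750,828.00):
Base rate for 1484.70.37 is £7.87/kg.
Duty = 3,120 × £7.87 = £24,554.40.
Line 3 (5368.22.74, Solena, 1,543 pairs, £121,171.79):
Base rate for 5368.22.74 is 35%.
Origin Solena is the FTA partner but 5368.22.74 is not on the preference list; base rate stands.
The additional-duty order on 5368.22.74 targets Eriay, not Solena; it does not apply.
Duty = £121,171.79 × 35% = £42,410.13.
Line 4 (0487.22.87, Solena, 2,221 kg, £390,251.91):
Base rate for 0487.22.87 is 22%.
Origin Solena qualifies under the Pelius–Solena agreement and 0487.22.87 is covered: preferential rate Free applies instead.
Duty = £390,251.91 × 0% = £0.00.
Total = £11,248.46 + £24,554.40 + £42,410.13 + £0.00 = £78,212.99.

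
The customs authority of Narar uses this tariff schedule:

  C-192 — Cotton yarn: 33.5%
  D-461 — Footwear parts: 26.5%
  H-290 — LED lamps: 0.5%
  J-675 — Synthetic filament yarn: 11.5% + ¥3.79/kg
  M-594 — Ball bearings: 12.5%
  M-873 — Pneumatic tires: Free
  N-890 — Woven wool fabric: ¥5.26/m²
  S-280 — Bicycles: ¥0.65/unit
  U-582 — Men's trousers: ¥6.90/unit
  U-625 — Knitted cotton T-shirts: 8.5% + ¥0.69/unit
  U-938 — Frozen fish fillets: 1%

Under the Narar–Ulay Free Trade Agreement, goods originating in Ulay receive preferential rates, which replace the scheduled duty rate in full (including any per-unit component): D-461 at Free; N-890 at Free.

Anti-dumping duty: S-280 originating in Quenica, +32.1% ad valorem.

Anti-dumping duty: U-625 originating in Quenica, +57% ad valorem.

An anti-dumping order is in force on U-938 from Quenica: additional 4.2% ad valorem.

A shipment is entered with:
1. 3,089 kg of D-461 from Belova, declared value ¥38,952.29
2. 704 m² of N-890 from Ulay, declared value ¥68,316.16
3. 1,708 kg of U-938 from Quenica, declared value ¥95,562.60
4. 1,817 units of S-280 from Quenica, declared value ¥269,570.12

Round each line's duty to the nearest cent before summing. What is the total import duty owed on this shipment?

¥103,004.68

Line 1 (D-461, Belova, 3,089 kg, ¥38,952.29):
Base rate for D-461 is 26.5%.
D-461 has an FTA preferential rate, but origin Belova is not Ulay; base rate stands.
Duty = ¥38,952.29 × 26.5% = ¥10,322.36.
Line 2 (N-890, Ulay, 704 m², ¥68,316.16):
Base rate for N-890 is ¥5.26/m².
Origin Ulay qualifies under the Narar–Ulay agreement and N-890 is covered: preferential rate Free applies instead.
Duty = ¥68,316.16 × 0% = ¥0.00.
Line 3 (U-938, Quenica, 1,708 kg, ¥95,562.60):
Base rate for U-938 is 1%.
Additional duty on U-938 from Quenica: +4.2%. Applied ad valorem rate: 1% + 4.2% = 5.2%.
Duty = ¥95,562.60 × 5.2% = ¥4,969.26.
Line 4 (S-280, Quenica, 1,817 units, ¥269,570.12):
Base rate for S-280 is ¥0.65/unit.
Additional duty on S-280 from Quenica: +32.1% ad valorem. Applied ad valorem rate = 32.1%.
Duty = ¥269,570.12 × 32.1% + 1,817 × ¥0.65 = ¥87,713.06.
Total = ¥10,322.36 + ¥0.00 + ¥4,969.26 + ¥87,713.06 = ¥103,004.68.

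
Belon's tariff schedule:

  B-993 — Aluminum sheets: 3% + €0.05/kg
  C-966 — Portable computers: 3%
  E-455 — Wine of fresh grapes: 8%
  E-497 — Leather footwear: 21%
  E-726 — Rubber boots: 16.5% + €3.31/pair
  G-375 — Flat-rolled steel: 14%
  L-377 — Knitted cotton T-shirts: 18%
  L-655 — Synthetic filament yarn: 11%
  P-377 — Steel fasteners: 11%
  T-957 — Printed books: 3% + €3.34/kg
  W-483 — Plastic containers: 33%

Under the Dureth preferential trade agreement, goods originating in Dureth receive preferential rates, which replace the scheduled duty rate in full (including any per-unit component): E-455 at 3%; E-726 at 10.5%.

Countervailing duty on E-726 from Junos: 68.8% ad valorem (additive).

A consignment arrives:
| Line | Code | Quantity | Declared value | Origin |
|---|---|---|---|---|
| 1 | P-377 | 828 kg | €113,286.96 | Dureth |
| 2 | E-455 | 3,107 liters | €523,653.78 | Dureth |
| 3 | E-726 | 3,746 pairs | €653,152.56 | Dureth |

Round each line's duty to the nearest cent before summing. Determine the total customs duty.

Line 1 (P-377, Dureth, 828 kg, €113,286.96):
Base rate for P-377 is 11%.
Origin Dureth is the FTA partner but P-377 is not on the preference list; base rate stands.
Duty = €113,286.96 × 11% = €12,461.57.
Line 2 (E-455, Dureth, 3,107 liters, €523,653.78):
Base rate for E-455 is 8%.
Origin Dureth qualifies under the Belon–Dureth agreement and E-455 is covered: preferential rate 3% applies instead.
Duty = €523,653.78 × 3% = €15,709.61.
Line 3 (E-726, Dureth, 3,746 pairs, €653,152.56):
Base rate for E-726 is 16.5% + €3.31/pair.
Origin Dureth qualifies under the Belon–Dureth agreement and E-726 is covered: preferential rate 10.5% applies instead.
The additional-duty order on E-726 targets Junos, not Dureth; it does not apply.
Duty = €653,152.56 × 10.5% = €68,581.02.
Total = €12,461.57 + €15,709.61 + €68,581.02 = €96,752.20.

€96,752.20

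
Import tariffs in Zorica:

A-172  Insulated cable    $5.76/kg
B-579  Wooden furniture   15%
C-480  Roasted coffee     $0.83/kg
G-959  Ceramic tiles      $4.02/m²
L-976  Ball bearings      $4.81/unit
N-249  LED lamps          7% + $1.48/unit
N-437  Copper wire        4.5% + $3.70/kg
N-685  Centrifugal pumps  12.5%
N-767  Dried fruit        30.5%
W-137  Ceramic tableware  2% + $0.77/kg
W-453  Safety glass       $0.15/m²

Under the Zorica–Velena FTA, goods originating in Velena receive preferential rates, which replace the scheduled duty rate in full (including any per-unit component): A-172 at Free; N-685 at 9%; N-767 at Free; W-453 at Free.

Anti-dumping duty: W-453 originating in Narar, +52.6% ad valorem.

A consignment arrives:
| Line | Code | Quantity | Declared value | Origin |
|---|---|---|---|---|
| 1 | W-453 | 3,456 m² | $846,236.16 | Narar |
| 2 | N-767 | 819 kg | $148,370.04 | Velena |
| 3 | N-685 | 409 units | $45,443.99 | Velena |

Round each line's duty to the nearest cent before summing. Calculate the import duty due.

$449,728.58

Line 1 (W-453, Narar, 3,456 m², $846,236.16):
Base rate for W-453 is $0.15/m².
W-453 has an FTA preferential rate, but origin Narar is not Velena; base rate stands.
Additional duty on W-453 from Narar: +52.6% ad valorem. Applied ad valorem rate = 52.6%.
Duty = $846,236.16 × 52.6% + 3,456 × $0.15 = $445,638.62.
Line 2 (N-767, Velena, 819 kg, $148,370.04):
Base rate for N-767 is 30.5%.
Origin Velena qualifies under the Zorica–Velena agreement and N-767 is covered: preferential rate Free applies instead.
Duty = $148,370.04 × 0% = $0.00.
Line 3 (N-685, Velena, 409 units, $45,443.99):
Base rate for N-685 is 12.5%.
Origin Velena qualifies under the Zorica–Velena agreement and N-685 is covered: preferential rate 9% applies instead.
Duty = $45,443.99 × 9% = $4,089.96.
Total = $445,638.62 + $0.00 + $4,089.96 = $449,728.58.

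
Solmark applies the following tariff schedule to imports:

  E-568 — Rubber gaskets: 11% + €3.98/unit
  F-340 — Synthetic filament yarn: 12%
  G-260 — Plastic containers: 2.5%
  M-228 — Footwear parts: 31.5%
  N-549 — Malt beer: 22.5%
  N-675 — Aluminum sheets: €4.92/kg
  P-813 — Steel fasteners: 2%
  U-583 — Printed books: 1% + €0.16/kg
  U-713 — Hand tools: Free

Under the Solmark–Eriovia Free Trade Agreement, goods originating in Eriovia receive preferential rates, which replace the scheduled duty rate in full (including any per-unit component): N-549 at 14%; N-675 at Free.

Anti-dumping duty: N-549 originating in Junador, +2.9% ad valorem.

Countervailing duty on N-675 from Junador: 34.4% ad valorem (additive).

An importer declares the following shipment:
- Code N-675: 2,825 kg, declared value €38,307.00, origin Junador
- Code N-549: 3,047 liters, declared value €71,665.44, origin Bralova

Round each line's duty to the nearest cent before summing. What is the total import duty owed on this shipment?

Line 1 (N-675, Junador, 2,825 kg, €38,307.00):
Base rate for N-675 is €4.92/kg.
N-675 has an FTA preferential rate, but origin Junador is not Eriovia; base rate stands.
Additional duty on N-675 from Junador: +34.4% ad valorem. Applied ad valorem rate = 34.4%.
Duty = €38,307.00 × 34.4% + 2,825 × €4.92 = €27,076.61.
Line 2 (N-549, Bralova, 3,047 liters, €71,665.44):
Base rate for N-549 is 22.5%.
N-549 has an FTA preferential rate, but origin Bralova is not Eriovia; base rate stands.
The additional-duty order on N-549 targets Junador, not Bralova; it does not apply.
Duty = €71,665.44 × 22.5% = €16,124.72.
Total = €27,076.61 + €16,124.72 = €43,201.33.

€43,201.33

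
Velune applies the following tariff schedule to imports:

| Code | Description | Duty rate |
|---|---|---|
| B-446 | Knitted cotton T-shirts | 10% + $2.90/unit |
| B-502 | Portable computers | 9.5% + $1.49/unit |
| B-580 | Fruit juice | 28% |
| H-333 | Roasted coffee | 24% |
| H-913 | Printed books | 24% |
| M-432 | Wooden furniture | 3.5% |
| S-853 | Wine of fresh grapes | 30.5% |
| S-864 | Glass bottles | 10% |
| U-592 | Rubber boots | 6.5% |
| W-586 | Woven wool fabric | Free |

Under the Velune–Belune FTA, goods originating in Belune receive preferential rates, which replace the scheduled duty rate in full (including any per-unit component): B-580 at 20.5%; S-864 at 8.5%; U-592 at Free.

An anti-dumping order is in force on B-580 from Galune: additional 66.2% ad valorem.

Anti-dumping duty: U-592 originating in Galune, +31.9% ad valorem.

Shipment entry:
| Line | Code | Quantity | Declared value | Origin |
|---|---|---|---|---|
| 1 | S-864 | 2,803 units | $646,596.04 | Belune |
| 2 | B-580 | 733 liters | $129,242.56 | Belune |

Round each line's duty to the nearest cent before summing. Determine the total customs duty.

Line 1 (S-864, Belune, 2,803 units, $646,596.04):
Base rate for S-864 is 10%.
Origin Belune qualifies under the Velune–Belune agreement and S-864 is covered: preferential rate 8.5% applies instead.
Duty = $646,596.04 × 8.5% = $54,960.66.
Line 2 (B-580, Belune, 733 liters, $129,242.56):
Base rate for B-580 is 28%.
Origin Belune qualifies under the Velune–Belune agreement and B-580 is covered: preferential rate 20.5% applies instead.
The additional-duty order on B-580 targets Galune, not Belune; it does not apply.
Duty = $129,242.56 × 20.5% = $26,494.72.
Total = $54,960.66 + $26,494.72 = $81,455.38.

$81,455.38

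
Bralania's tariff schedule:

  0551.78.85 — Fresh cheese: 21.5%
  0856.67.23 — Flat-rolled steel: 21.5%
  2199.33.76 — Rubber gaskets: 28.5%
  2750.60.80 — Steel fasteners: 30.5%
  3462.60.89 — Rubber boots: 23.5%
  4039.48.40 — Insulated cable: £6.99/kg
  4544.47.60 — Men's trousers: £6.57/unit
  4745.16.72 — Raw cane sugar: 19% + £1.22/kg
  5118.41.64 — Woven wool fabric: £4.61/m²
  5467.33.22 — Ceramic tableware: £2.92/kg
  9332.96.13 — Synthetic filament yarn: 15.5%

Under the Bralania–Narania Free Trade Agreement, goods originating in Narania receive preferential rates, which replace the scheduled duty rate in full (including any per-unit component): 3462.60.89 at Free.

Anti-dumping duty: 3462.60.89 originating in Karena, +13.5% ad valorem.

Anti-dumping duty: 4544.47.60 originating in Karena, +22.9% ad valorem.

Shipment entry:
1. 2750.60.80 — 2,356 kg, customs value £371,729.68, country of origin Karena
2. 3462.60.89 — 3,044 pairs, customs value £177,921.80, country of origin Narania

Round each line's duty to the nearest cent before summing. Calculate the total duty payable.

Line 1 (2750.60.80, Karena, 2,356 kg, £371,729.68):
Base rate for 2750.60.80 is 30.5%.
Duty = £371,729.68 × 30.5% = £113,377.55.
Line 2 (3462.60.89, Narania, 3,044 pairs, £177,921.80):
Base rate for 3462.60.89 is 23.5%.
Origin Narania qualifies under the Bralania–Narania agreement and 3462.60.89 is covered: preferential rate Free applies instead.
The additional-duty order on 3462.60.89 targets Karena, not Narania; it does not apply.
Duty = £177,921.80 × 0% = £0.00.
Total = £113,377.55 + £0.00 = £113,377.55.

£113,377.55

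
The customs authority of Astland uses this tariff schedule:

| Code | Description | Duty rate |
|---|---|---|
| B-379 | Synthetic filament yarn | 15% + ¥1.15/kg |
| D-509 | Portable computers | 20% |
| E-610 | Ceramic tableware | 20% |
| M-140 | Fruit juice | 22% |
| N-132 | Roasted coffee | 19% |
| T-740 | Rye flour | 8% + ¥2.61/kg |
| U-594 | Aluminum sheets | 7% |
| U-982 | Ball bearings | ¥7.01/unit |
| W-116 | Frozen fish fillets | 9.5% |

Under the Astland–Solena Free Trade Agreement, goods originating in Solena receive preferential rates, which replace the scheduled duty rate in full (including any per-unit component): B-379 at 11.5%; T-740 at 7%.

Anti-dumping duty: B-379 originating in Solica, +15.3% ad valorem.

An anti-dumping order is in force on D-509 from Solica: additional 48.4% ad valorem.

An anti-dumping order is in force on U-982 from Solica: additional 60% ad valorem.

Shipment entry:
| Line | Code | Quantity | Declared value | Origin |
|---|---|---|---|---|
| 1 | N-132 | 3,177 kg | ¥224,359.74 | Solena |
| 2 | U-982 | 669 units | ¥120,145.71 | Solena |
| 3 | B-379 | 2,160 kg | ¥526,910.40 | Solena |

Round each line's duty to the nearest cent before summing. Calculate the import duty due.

Line 1 (N-132, Solena, 3,177 kg, ¥224,359.74):
Base rate for N-132 is 19%.
Origin Solena is the FTA partner but N-132 is not on the preference list; base rate stands.
Duty = ¥224,359.74 × 19% = ¥42,628.35.
Line 2 (U-982, Solena, 669 units, ¥120,145.71):
Base rate for U-982 is ¥7.01/unit.
Origin Solena is the FTA partner but U-982 is not on the preference list; base rate stands.
The additional-duty order on U-982 targets Solica, not Solena; it does not apply.
Duty = 669 × ¥7.01 = ¥4,689.69.
Line 3 (B-379, Solena, 2,160 kg, ¥526,910.40):
Base rate for B-379 is 15% + ¥1.15/kg.
Origin Solena qualifies under the Astland–Solena agreement and B-379 is covered: preferential rate 11.5% applies instead.
The additional-duty order on B-379 targets Solica, not Solena; it does not apply.
Duty = ¥526,910.40 × 11.5% = ¥60,594.70.
Total = ¥42,628.35 + ¥4,689.69 + ¥60,594.70 = ¥107,912.74.

¥107,912.74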